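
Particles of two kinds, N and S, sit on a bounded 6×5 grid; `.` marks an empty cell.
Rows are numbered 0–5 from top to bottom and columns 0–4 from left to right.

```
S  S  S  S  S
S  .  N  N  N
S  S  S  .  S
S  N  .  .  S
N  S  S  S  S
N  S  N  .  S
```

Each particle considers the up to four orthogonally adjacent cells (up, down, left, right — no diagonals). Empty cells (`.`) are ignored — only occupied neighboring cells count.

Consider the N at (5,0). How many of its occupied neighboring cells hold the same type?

1

Occupied neighbors of (5,0): (4,0)=N, (5,1)=S.
Same type (N): 1 of 2.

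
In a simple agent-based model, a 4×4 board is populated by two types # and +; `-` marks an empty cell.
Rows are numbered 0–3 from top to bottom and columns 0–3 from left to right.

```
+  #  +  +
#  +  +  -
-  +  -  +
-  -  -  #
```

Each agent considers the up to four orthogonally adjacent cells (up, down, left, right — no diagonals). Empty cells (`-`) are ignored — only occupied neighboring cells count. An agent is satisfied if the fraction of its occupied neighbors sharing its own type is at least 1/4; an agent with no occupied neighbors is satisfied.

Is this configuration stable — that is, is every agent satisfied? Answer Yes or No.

Row 0: (0,0)+ 0/2 unhappy · (0,1)# 0/3 unhappy · (0,2)+ 2/3 ok · (0,3)+ 1/1 ok
Row 1: (1,0)# 0/2 unhappy · (1,1)+ 2/4 ok · (1,2)+ 2/2 ok
Row 2: (2,1)+ 1/1 ok · (2,3)+ 0/1 unhappy
Row 3: (3,3)# 0/1 unhappy
For instance (0,0) has only 0/2 same-type neighbors, below 1/4.

No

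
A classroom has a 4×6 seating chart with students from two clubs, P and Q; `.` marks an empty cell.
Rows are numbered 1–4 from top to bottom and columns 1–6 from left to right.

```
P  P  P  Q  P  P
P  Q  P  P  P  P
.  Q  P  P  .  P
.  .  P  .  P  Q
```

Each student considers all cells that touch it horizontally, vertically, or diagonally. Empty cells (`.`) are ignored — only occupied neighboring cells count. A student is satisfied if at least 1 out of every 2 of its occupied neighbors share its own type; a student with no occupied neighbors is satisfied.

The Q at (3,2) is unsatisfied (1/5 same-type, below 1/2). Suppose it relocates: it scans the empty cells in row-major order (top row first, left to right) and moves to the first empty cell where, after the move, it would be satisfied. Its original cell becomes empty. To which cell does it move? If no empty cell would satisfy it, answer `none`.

Vacating (3,2). Empty cells in order:
  (3,1): 1/2 same-type → satisfied — stop here.

(3,1)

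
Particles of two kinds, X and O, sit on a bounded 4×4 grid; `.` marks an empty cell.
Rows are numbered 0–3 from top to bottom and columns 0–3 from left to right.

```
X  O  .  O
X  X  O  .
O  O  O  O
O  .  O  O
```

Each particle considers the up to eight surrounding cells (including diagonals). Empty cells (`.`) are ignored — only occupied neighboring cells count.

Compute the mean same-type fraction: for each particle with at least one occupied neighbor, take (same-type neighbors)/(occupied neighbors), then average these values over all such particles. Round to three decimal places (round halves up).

(0,0)X 2/3
(0,1)O 1/4
(0,3)O 1/1
(1,0)X 2/5
(1,1)X 2/7
(1,2)O 5/6
(2,0)O 2/4
(2,1)O 5/7
(2,2)O 5/6
(2,3)O 4/4
(3,0)O 2/2
(3,2)O 4/4
(3,3)O 3/3
Sum over 13 particles: 2/3 + 1/4 + 1/1 + 2/5 + 2/7 + 5/6 + 2/4 + 5/7 + 5/6 + 4/4 + 2/2 + 4/4 + 3/3 = 569/60; mean = 569/60 ÷ 13 = 569/780 = 0.729487… → 0.729.

0.729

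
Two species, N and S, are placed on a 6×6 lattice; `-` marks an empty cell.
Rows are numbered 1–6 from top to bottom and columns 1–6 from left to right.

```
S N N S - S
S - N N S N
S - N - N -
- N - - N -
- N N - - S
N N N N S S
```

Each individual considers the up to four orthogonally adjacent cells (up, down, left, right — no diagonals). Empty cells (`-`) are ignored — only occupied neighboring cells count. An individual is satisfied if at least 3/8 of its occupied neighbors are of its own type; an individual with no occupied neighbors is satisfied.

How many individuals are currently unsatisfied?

5

Row 1: (1,1)S 1/2 ok · (1,2)N 1/2 ok · (1,3)N 2/3 ok · (1,4)S 0/2 unhappy · (1,6)S 0/1 unhappy
Row 2: (2,1)S 2/2 ok · (2,3)N 3/3 ok · (2,4)N 1/3 unhappy · (2,5)S 0/3 unhappy · (2,6)N 0/2 unhappy
Row 3: (3,1)S 1/1 ok · (3,3)N 1/1 ok · (3,5)N 1/2 ok
Row 4: (4,2)N 1/1 ok · (4,5)N 1/1 ok
Row 5: (5,2)N 3/3 ok · (5,3)N 2/2 ok · (5,6)S 1/1 ok
Row 6: (6,1)N 1/1 ok · (6,2)N 3/3 ok · (6,3)N 3/3 ok · (6,4)N 1/2 ok · (6,5)S 1/2 ok · (6,6)S 2/2 ok
Unsatisfied: (1,4), (1,6), (2,4), (2,5), (2,6) — 5 in total.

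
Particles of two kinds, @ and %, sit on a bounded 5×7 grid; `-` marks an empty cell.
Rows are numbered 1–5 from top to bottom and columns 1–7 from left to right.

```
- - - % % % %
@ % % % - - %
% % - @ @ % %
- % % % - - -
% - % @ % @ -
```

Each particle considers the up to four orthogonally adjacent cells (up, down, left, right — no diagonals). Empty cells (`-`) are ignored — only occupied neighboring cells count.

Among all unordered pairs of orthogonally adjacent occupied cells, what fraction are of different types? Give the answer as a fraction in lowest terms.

9/25

Scan each occupied cell's neighbors to the right and below so each pair is counted once.
Row 1: %(1,4)–%(1,5)= %(1,4)–%(2,4)= %(1,5)–%(1,6)= %(1,6)–%(1,7)= %(1,7)–%(2,7)=  → 0/5 unlike.
Row 2: @(2,1)–%(2,2)≠ @(2,1)–%(3,1)≠ %(2,2)–%(2,3)= %(2,2)–%(3,2)= %(2,3)–%(2,4)= %(2,4)–@(3,4)≠ %(2,7)–%(3,7)=  → 3/7 unlike.
Row 3: %(3,1)–%(3,2)= %(3,2)–%(4,2)= @(3,4)–@(3,5)= @(3,4)–%(4,4)≠ @(3,5)–%(3,6)≠ %(3,6)–%(3,7)=  → 2/6 unlike.
Row 4: %(4,2)–%(4,3)= %(4,3)–%(4,4)= %(4,3)–%(5,3)= %(4,4)–@(5,4)≠  → 1/4 unlike.
Row 5: %(5,3)–@(5,4)≠ @(5,4)–%(5,5)≠ %(5,5)–@(5,6)≠  → 3/3 unlike.
Total adjacent occupied pairs: 25; unlike-type pairs: 9.
9/25 is already in lowest terms.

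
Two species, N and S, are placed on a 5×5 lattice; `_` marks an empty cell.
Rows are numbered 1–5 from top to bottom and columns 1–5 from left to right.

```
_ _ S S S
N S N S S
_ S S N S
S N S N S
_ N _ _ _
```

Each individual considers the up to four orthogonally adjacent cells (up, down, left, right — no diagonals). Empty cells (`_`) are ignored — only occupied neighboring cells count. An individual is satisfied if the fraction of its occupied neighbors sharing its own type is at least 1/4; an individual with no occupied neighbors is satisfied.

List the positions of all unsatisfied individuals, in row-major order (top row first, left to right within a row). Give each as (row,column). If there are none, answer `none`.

(2,1), (2,3), (4,1)

Row 1: (1,3)S 1/2 satisfied · (1,4)S 3/3 satisfied · (1,5)S 2/2 satisfied
Row 2: (2,1)N 0/1 not · (2,2)S 1/3 satisfied · (2,3)N 0/4 not · (2,4)S 2/4 satisfied · (2,5)S 3/3 satisfied
Row 3: (3,2)S 2/3 satisfied · (3,3)S 2/4 satisfied · (3,4)N 1/4 satisfied · (3,5)S 2/3 satisfied
Row 4: (4,1)S 0/1 not · (4,2)N 1/4 satisfied · (4,3)S 1/3 satisfied · (4,4)N 1/3 satisfied · (4,5)S 1/2 satisfied
Row 5: (5,2)N 1/1 satisfied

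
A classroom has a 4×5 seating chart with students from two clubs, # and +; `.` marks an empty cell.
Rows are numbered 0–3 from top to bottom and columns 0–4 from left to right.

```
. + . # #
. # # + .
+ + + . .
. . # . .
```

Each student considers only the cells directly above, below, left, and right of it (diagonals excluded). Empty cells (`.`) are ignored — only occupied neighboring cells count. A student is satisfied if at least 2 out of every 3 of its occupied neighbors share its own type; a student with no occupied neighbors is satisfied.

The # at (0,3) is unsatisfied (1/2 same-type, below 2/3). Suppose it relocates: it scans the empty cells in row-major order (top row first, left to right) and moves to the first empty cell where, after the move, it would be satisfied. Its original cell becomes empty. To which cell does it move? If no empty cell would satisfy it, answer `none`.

Vacating (0,3). Empty cells in order:
  (0,0): 0/1 same-type → still unsatisfied.
  (0,2): 1/2 same-type → still unsatisfied.
  (1,0): 1/2 same-type → still unsatisfied.
  (1,4): 1/2 same-type → still unsatisfied.
  (2,3): 0/2 same-type → still unsatisfied.
  (2,4): 0/0 same-type → satisfied — stop here.

(2,4)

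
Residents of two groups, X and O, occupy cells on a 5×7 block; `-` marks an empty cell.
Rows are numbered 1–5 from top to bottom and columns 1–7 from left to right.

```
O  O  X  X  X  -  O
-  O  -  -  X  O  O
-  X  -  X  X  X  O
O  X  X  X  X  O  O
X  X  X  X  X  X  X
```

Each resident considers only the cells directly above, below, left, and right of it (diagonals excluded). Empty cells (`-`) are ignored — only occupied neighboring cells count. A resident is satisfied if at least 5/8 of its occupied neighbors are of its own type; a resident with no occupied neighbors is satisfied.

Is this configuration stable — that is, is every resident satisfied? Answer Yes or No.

Row 1: (1,1)O 1/1 ok · (1,2)O 2/3 ok · (1,3)X 1/2 unhappy · (1,4)X 2/2 ok · (1,5)X 2/2 ok · (1,7)O 1/1 ok
Row 2: (2,2)O 1/2 unhappy · (2,5)X 2/3 ok · (2,6)O 1/3 unhappy · (2,7)O 3/3 ok
Row 3: (3,2)X 1/2 unhappy · (3,4)X 2/2 ok · (3,5)X 4/4 ok · (3,6)X 1/4 unhappy · (3,7)O 2/3 ok
Row 4: (4,1)O 0/2 unhappy · (4,2)X 3/4 ok · (4,3)X 3/3 ok · (4,4)X 4/4 ok · (4,5)X 3/4 ok · (4,6)O 1/4 unhappy · (4,7)O 2/3 ok
Row 5: (5,1)X 1/2 unhappy · (5,2)X 3/3 ok · (5,3)X 3/3 ok · (5,4)X 3/3 ok · (5,5)X 3/3 ok · (5,6)X 2/3 ok · (5,7)X 1/2 unhappy
For instance (1,3) has only 1/2 same-type neighbors, below 5/8.

No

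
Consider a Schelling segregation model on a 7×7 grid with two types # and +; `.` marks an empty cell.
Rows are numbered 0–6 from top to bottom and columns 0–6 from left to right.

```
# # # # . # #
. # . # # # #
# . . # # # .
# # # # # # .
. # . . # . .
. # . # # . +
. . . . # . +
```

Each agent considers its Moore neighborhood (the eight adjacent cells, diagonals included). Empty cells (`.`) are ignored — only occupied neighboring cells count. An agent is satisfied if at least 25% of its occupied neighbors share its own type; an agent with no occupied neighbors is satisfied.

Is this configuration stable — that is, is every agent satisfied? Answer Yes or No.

Row 0: (0,0)# 2/2 satisfied · (0,1)# 3/3 satisfied · (0,2)# 4/4 satisfied · (0,3)# 3/3 satisfied · (0,5)# 4/4 satisfied · (0,6)# 3/3 satisfied
Row 1: (1,1)# 4/4 satisfied · (1,3)# 5/5 satisfied · (1,4)# 7/7 satisfied · (1,5)# 6/6 satisfied · (1,6)# 4/4 satisfied
Row 2: (2,0)# 3/3 satisfied · (2,3)# 6/6 satisfied · (2,4)# 8/8 satisfied · (2,5)# 6/6 satisfied
Row 3: (3,0)# 3/3 satisfied · (3,1)# 4/4 satisfied · (3,2)# 4/4 satisfied · (3,3)# 5/5 satisfied · (3,4)# 6/6 satisfied · (3,5)# 4/4 satisfied
Row 4: (4,1)# 4/4 satisfied · (4,4)# 5/5 satisfied
Row 5: (5,1)# 1/1 satisfied · (5,3)# 3/3 satisfied · (5,4)# 3/3 satisfied · (5,6)+ 1/1 satisfied
Row 6: (6,4)# 2/2 satisfied · (6,6)+ 1/1 satisfied
All meet the threshold, so the configuration is stable.

Yes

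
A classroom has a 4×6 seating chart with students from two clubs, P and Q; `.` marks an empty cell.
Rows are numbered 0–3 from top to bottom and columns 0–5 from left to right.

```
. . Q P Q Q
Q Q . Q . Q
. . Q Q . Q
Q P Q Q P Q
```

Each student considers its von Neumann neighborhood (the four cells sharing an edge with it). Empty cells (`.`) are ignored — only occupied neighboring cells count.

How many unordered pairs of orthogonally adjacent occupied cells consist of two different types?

7

Scan each occupied cell's neighbors to the right and below so each pair is counted once.
From row 0: 3 unlike of 5 pairs (running 3/5).
From row 1: 0 unlike of 3 pairs (running 3/8).
From row 2: 0 unlike of 4 pairs (running 3/12).
From row 3: 4 unlike of 5 pairs (running 7/17).
Total adjacent occupied pairs: 17; unlike-type pairs: 7.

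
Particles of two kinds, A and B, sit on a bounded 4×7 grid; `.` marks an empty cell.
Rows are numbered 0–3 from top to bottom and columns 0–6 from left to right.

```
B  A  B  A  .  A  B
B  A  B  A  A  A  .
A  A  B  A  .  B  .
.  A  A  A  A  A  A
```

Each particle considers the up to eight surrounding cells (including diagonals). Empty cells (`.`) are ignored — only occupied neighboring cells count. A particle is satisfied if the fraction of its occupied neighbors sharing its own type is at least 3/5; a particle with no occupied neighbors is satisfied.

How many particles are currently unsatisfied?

14

Row 0: (0,0)B 1/3 ✗ · (0,1)A 1/5 ✗ · (0,2)B 1/5 ✗ · (0,3)A 2/4 ✗ · (0,5)A 2/3 ✓ · (0,6)B 0/2 ✗
Row 1: (1,0)B 1/5 ✗ · (1,1)A 3/8 ✗ · (1,2)B 2/8 ✗ · (1,3)A 3/6 ✗ · (1,4)A 5/6 ✓ · (1,5)A 2/4 ✗
Row 2: (2,0)A 3/4 ✓ · (2,1)A 4/7 ✗ · (2,2)B 1/8 ✗ · (2,3)A 5/7 ✓ · (2,5)B 0/5 ✗
Row 3: (3,1)A 3/4 ✓ · (3,2)A 4/5 ✓ · (3,3)A 3/4 ✓ · (3,4)A 3/4 ✓ · (3,5)A 2/3 ✓ · (3,6)A 1/2 ✗
Unsatisfied: (0,0), (0,1), (0,2), (0,3), (0,6), (1,0), (1,1), (1,2), (1,3), (1,5), (2,1), (2,2), (2,5), (3,6) — 14 in total.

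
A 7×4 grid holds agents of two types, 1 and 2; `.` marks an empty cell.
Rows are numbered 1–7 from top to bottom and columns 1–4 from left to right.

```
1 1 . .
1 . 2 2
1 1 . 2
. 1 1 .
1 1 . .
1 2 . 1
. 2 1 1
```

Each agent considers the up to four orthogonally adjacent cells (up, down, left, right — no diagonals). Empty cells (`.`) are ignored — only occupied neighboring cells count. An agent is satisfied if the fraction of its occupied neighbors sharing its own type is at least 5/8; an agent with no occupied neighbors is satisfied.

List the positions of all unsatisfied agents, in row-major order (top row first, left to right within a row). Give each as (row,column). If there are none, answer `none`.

(6,1), (6,2), (7,2), (7,3)

Row 1: (1,1)1 2/2 ok · (1,2)1 1/1 ok
Row 2: (2,1)1 2/2 ok · (2,3)2 1/1 ok · (2,4)2 2/2 ok
Row 3: (3,1)1 2/2 ok · (3,2)1 2/2 ok · (3,4)2 1/1 ok
Row 4: (4,2)1 3/3 ok · (4,3)1 1/1 ok
Row 5: (5,1)1 2/2 ok · (5,2)1 2/3 ok
Row 6: (6,1)1 1/2 unhappy · (6,2)2 1/3 unhappy · (6,4)1 1/1 ok
Row 7: (7,2)2 1/2 unhappy · (7,3)1 1/2 unhappy · (7,4)1 2/2 ok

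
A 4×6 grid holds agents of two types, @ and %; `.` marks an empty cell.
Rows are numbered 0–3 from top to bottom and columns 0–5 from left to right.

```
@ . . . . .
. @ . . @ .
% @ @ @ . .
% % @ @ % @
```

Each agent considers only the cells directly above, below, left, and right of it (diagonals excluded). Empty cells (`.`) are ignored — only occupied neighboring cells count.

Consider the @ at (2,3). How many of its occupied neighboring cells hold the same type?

2

Occupied neighbors of (2,3): (3,3)=@, (2,2)=@.
Same type (@): 2 of 2.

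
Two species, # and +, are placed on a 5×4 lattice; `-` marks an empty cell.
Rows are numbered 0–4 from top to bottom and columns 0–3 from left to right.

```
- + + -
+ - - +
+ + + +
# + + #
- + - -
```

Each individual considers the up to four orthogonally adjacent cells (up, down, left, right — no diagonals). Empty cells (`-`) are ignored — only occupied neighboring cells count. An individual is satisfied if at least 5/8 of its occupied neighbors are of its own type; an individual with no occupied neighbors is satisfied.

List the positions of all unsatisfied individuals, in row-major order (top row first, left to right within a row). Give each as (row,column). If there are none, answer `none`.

(3,0), (3,3)

Row 0: (0,1)+ 1/1 ✓ · (0,2)+ 1/1 ✓
Row 1: (1,0)+ 1/1 ✓ · (1,3)+ 1/1 ✓
Row 2: (2,0)+ 2/3 ✓ · (2,1)+ 3/3 ✓ · (2,2)+ 3/3 ✓ · (2,3)+ 2/3 ✓
Row 3: (3,0)# 0/2 ✗ · (3,1)+ 3/4 ✓ · (3,2)+ 2/3 ✓ · (3,3)# 0/2 ✗
Row 4: (4,1)+ 1/1 ✓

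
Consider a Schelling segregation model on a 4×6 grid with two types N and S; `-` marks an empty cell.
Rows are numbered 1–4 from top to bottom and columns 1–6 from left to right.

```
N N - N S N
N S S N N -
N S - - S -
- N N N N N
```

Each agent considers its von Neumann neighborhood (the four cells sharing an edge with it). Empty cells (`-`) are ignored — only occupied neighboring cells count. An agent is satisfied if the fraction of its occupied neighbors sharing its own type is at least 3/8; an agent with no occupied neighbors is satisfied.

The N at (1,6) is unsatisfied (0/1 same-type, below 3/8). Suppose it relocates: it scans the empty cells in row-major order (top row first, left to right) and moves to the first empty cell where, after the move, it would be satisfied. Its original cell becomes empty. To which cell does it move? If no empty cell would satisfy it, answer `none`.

(1,3)

Vacating (1,6). Empty cells in order:
  (1,3): 2/3 same-type → satisfied — stop here.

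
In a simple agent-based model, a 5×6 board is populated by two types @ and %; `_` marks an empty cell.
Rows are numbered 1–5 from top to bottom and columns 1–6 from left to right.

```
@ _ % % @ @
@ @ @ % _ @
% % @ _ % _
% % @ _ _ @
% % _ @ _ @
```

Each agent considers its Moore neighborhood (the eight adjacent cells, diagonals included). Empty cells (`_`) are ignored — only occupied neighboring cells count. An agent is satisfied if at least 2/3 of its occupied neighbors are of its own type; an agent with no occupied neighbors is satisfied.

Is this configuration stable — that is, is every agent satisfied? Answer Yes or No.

(1,1)@ 2/2 ✓
(1,3)% 2/4 ✗
(1,4)% 2/4 ✗
(1,5)@ 2/4 ✗
(1,6)@ 2/2 ✓
(2,1)@ 2/4 ✗
(2,2)@ 4/7 ✗
(2,3)@ 2/6 ✗
(2,4)% 3/6 ✗
(2,6)@ 2/3 ✓
(3,1)% 3/5 ✗
(3,2)% 3/8 ✗
(3,3)@ 3/6 ✗
(3,5)% 1/3 ✗
(4,1)% 5/5 ✓
(4,2)% 5/7 ✓
(4,3)@ 2/5 ✗
(4,6)@ 1/2 ✗
(5,1)% 3/3 ✓
(5,2)% 3/4 ✓
(5,4)@ 1/1 ✓
(5,6)@ 1/1 ✓
For instance (1,3) has only 2/4 same-type neighbors, below 2/3.

No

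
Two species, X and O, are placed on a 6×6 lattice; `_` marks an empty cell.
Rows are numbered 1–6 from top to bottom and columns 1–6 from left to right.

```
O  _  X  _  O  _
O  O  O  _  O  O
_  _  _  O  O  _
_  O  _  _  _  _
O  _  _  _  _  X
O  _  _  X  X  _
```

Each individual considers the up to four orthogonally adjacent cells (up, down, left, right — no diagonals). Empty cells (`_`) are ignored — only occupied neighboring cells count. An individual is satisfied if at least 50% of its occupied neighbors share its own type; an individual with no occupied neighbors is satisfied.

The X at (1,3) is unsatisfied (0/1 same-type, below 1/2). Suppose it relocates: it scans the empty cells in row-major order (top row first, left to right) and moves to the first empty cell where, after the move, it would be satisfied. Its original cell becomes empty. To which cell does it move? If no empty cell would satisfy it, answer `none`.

(4,6)

Vacating (1,3). Empty cells in order:
  (1,2): 0/2 same-type → still unsatisfied.
  (1,4): 0/1 same-type → still unsatisfied.
  (1,6): 0/2 same-type → still unsatisfied.
  (2,4): 0/3 same-type → still unsatisfied.
  (3,1): 0/1 same-type → still unsatisfied.
  (3,2): 0/2 same-type → still unsatisfied.
  (3,3): 0/2 same-type → still unsatisfied.
  (3,6): 0/2 same-type → still unsatisfied.
  (4,1): 0/2 same-type → still unsatisfied.
  (4,3): 0/1 same-type → still unsatisfied.
  (4,4): 0/1 same-type → still unsatisfied.
  (4,5): 0/1 same-type → still unsatisfied.
  (4,6): 1/1 same-type → satisfied — stop here.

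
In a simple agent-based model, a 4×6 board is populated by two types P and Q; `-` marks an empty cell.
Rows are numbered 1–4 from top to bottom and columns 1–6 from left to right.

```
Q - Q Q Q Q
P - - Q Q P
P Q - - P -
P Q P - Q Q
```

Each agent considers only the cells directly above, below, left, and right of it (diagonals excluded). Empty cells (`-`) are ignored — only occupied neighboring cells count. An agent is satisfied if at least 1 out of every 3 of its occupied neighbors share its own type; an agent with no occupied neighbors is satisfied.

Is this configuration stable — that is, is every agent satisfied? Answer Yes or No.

Row 1: (1,1)Q 0/1 ✗ · (1,3)Q 1/1 ✓ · (1,4)Q 3/3 ✓ · (1,5)Q 3/3 ✓ · (1,6)Q 1/2 ✓
Row 2: (2,1)P 1/2 ✓ · (2,4)Q 2/2 ✓ · (2,5)Q 2/4 ✓ · (2,6)P 0/2 ✗
Row 3: (3,1)P 2/3 ✓ · (3,2)Q 1/2 ✓ · (3,5)P 0/2 ✗
Row 4: (4,1)P 1/2 ✓ · (4,2)Q 1/3 ✓ · (4,3)P 0/1 ✗ · (4,5)Q 1/2 ✓ · (4,6)Q 1/1 ✓
For instance (1,1) has only 0/1 same-type neighbors, below 1/3.

No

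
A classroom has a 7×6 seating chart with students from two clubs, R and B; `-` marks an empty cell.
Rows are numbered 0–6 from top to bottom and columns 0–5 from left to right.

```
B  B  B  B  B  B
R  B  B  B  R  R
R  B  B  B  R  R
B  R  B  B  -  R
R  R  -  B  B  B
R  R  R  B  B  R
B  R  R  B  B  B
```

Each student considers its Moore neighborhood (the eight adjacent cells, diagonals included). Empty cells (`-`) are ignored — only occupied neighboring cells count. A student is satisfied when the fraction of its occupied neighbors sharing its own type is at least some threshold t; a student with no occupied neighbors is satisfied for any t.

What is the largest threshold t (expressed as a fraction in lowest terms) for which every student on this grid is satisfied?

Row 0: (0,0)B 2/3 · (0,1)B 4/5 · (0,2)B 5/5 · (0,3)B 4/5 · (0,4)B 3/5 · (0,5)B 1/3
Row 1: (1,0)R 1/5 · (1,1)B 6/8 · (1,2)B 8/8 · (1,3)B 6/8 · (1,4)R 3/8 · (1,5)R 3/5
Row 2: (2,0)R 2/5 · (2,1)B 5/8 · (2,2)B 7/8 · (2,3)B 5/7 · (2,4)R 4/7 · (2,5)R 4/4
Row 3: (3,0)B 1/5 · (3,1)R 3/7 · (3,2)B 5/7 · (3,3)B 5/6 · (3,5)R 2/4
Row 4: (4,0)R 4/5 · (4,1)R 5/7 · (4,3)B 5/6 · (4,4)B 5/7 · (4,5)B 2/4
Row 5: (5,0)R 4/5 · (5,1)R 6/7 · (5,2)R 4/7 · (5,3)B 5/7 · (5,4)B 7/8 · (5,5)R 0/5
Row 6: (6,0)B 0/3 · (6,1)R 4/5 · (6,2)R 3/5 · (6,3)B 3/5 · (6,4)B 4/5 · (6,5)B 2/3
The smallest same-type fraction is 0/5 at (5,5), which reduces to 0/1. Any threshold above that leaves this student unsatisfied.

0/1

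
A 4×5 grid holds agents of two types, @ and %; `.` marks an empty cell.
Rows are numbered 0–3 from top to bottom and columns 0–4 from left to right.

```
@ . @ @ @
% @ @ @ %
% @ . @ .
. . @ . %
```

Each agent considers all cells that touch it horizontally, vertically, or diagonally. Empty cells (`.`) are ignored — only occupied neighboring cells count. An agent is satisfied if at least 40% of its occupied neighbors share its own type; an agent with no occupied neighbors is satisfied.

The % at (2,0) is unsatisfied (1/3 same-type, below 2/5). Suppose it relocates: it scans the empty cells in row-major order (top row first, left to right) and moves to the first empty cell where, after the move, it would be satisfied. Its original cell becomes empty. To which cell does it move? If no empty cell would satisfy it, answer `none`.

(2,4)

Vacating (2,0). Empty cells in order:
  (0,1): 1/5 same-type → still unsatisfied.
  (2,2): 0/6 same-type → still unsatisfied.
  (2,4): 2/4 same-type → satisfied — stop here.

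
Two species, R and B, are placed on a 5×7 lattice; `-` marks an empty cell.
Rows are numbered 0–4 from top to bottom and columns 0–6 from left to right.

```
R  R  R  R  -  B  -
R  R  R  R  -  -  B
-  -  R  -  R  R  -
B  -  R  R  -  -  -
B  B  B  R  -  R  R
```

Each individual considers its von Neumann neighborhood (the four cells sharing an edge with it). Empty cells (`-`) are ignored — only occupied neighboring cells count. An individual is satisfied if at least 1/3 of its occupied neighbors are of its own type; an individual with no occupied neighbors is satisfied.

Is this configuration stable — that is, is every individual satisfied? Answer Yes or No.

Row 0: (0,0)R 2/2 ✓ · (0,1)R 3/3 ✓ · (0,2)R 3/3 ✓ · (0,3)R 2/2 ✓ · (0,5)B 0/0 ✓
Row 1: (1,0)R 2/2 ✓ · (1,1)R 3/3 ✓ · (1,2)R 4/4 ✓ · (1,3)R 2/2 ✓ · (1,6)B 0/0 ✓
Row 2: (2,2)R 2/2 ✓ · (2,4)R 1/1 ✓ · (2,5)R 1/1 ✓
Row 3: (3,0)B 1/1 ✓ · (3,2)R 2/3 ✓ · (3,3)R 2/2 ✓
Row 4: (4,0)B 2/2 ✓ · (4,1)B 2/2 ✓ · (4,2)B 1/3 ✓ · (4,3)R 1/2 ✓ · (4,5)R 1/1 ✓ · (4,6)R 1/1 ✓
All meet the threshold, so the configuration is stable.

Yes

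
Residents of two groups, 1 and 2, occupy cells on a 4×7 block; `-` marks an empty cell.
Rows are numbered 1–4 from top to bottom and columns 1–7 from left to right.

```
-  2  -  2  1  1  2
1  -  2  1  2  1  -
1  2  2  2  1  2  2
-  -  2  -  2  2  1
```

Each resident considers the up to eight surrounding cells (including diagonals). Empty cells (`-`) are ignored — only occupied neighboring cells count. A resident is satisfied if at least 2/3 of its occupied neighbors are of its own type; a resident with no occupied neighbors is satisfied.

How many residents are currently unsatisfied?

16

(1,2)2 1/2 unhappy
(1,4)2 2/4 unhappy
(1,5)1 3/5 unhappy
(1,6)1 2/4 unhappy
(1,7)2 0/2 unhappy
(2,1)1 1/3 unhappy
(2,3)2 5/6 ok
(2,4)1 2/7 unhappy
(2,5)2 3/8 unhappy
(2,6)1 3/7 unhappy
(3,1)1 1/2 unhappy
(3,2)2 3/5 unhappy
(3,3)2 4/5 ok
(3,4)2 5/7 ok
(3,5)1 2/7 unhappy
(3,6)2 4/7 unhappy
(3,7)2 2/4 unhappy
(4,3)2 3/3 ok
(4,5)2 3/4 ok
(4,6)2 3/5 unhappy
(4,7)1 0/3 unhappy
Unsatisfied: (1,2), (1,4), (1,5), (1,6), (1,7), (2,1), (2,4), (2,5), (2,6), (3,1), (3,2), (3,5), (3,6), (3,7), (4,6), (4,7) — 16 in total.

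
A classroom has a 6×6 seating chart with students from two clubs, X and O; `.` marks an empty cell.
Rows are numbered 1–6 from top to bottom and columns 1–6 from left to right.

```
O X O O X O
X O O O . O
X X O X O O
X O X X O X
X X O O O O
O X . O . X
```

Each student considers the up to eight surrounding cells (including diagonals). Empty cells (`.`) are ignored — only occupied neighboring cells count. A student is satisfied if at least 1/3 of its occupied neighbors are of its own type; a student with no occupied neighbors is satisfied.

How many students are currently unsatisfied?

Row 1: (1,1)O 1/3 ✓ · (1,2)X 1/5 ✗ · (1,3)O 4/5 ✓ · (1,4)O 3/4 ✓ · (1,5)X 0/4 ✗ · (1,6)O 1/2 ✓
Row 2: (2,1)X 3/5 ✓ · (2,2)O 4/8 ✓ · (2,3)O 5/8 ✓ · (2,4)O 5/7 ✓ · (2,6)O 3/4 ✓
Row 3: (3,1)X 3/5 ✓ · (3,2)X 4/8 ✓ · (3,3)O 4/8 ✓ · (3,4)X 2/7 ✗ · (3,5)O 4/7 ✓ · (3,6)O 3/4 ✓
Row 4: (4,1)X 4/5 ✓ · (4,2)O 2/8 ✗ · (4,3)X 4/8 ✓ · (4,4)X 2/8 ✗ · (4,5)O 5/8 ✓ · (4,6)X 0/5 ✗
Row 5: (5,1)X 3/5 ✓ · (5,2)X 4/7 ✓ · (5,3)O 3/7 ✓ · (5,4)O 4/6 ✓ · (5,5)O 4/7 ✓ · (5,6)O 2/4 ✓
Row 6: (6,1)O 0/3 ✗ · (6,2)X 2/4 ✓ · (6,4)O 3/3 ✓ · (6,6)X 0/2 ✗
Unsatisfied: (1,2), (1,5), (3,4), (4,2), (4,4), (4,6), (6,1), (6,6) — 8 in total.

8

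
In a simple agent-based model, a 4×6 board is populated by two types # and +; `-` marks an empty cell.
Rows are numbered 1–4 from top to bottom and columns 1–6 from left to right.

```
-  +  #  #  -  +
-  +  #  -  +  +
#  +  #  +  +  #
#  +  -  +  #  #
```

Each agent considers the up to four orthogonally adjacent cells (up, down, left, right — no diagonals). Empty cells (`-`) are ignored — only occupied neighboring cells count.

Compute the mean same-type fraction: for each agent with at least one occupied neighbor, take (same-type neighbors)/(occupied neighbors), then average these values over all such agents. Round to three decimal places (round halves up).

Row 1: (1,2)+ 1/2 · (1,3)# 2/3 · (1,4)# 1/1 · (1,6)+ 1/1
Row 2: (2,2)+ 2/3 · (2,3)# 2/3 · (2,5)+ 2/2 · (2,6)+ 2/3
Row 3: (3,1)# 1/2 · (3,2)+ 2/4 · (3,3)# 1/3 · (3,4)+ 2/3 · (3,5)+ 2/4 · (3,6)# 1/3
Row 4: (4,1)# 1/2 · (4,2)+ 1/2 · (4,4)+ 1/2 · (4,5)# 1/3 · (4,6)# 2/2
Sum over 19 agents: 1/2 + 2/3 + 1/1 + 1/1 + 2/3 + 2/3 + 2/2 + 2/3 + 1/2 + 2/4 + 1/3 + 2/3 + 2/4 + 1/3 + 1/2 + 1/2 + 1/2 + 1/3 + 2/2 = 71/6; mean = 71/6 ÷ 19 = 71/114 = 0.622807… → 0.623.

0.623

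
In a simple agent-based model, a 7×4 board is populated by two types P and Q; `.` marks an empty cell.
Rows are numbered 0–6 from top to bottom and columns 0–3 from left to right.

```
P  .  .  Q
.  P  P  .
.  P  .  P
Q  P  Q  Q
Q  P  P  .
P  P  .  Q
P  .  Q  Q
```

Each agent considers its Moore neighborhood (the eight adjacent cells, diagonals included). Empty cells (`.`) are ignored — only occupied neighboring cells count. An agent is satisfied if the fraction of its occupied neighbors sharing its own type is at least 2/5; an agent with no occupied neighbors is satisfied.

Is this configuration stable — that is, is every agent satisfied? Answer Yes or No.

No

Row 0: (0,0)P 1/1 ok · (0,3)Q 0/1 unhappy
Row 1: (1,1)P 3/3 ok · (1,2)P 3/4 ok
Row 2: (2,1)P 3/5 ok · (2,3)P 1/3 unhappy
Row 3: (3,0)Q 1/4 unhappy · (3,1)P 3/6 ok · (3,2)Q 1/6 unhappy · (3,3)Q 1/3 unhappy
Row 4: (4,0)Q 1/5 unhappy · (4,1)P 4/7 ok · (4,2)P 3/6 ok
Row 5: (5,0)P 3/4 ok · (5,1)P 4/6 ok · (5,3)Q 2/3 ok
Row 6: (6,0)P 2/2 ok · (6,2)Q 2/3 ok · (6,3)Q 2/2 ok
For instance (0,3) has only 0/1 same-type neighbors, below 2/5.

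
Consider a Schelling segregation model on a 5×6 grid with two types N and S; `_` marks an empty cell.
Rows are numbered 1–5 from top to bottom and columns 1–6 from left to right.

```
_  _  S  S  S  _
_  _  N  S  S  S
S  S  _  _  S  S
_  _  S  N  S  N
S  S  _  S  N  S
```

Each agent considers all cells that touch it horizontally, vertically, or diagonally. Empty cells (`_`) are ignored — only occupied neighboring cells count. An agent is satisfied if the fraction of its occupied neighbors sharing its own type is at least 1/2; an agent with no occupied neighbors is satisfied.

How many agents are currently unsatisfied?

5

Row 1: (1,3)S 2/3 ✓ · (1,4)S 4/5 ✓ · (1,5)S 4/4 ✓
Row 2: (2,3)N 0/4 ✗ · (2,4)S 5/6 ✓ · (2,5)S 6/6 ✓ · (2,6)S 4/4 ✓
Row 3: (3,1)S 1/1 ✓ · (3,2)S 2/3 ✓ · (3,5)S 5/7 ✓ · (3,6)S 4/5 ✓
Row 4: (4,3)S 3/4 ✓ · (4,4)N 1/5 ✗ · (4,5)S 4/7 ✓ · (4,6)N 1/5 ✗
Row 5: (5,1)S 1/1 ✓ · (5,2)S 2/2 ✓ · (5,4)S 2/4 ✓ · (5,5)N 2/5 ✗ · (5,6)S 1/3 ✗
Unsatisfied: (2,3), (4,4), (4,6), (5,5), (5,6) — 5 in total.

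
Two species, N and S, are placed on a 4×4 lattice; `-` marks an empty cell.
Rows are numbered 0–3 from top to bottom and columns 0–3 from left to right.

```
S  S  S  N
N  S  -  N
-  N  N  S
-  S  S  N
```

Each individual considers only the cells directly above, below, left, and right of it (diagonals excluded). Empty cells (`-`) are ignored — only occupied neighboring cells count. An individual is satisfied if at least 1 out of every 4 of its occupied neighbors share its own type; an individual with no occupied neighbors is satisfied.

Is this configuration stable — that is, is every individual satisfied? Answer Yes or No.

No

Row 0: (0,0)S 1/2 satisfied · (0,1)S 3/3 satisfied · (0,2)S 1/2 satisfied · (0,3)N 1/2 satisfied
Row 1: (1,0)N 0/2 not · (1,1)S 1/3 satisfied · (1,3)N 1/2 satisfied
Row 2: (2,1)N 1/3 satisfied · (2,2)N 1/3 satisfied · (2,3)S 0/3 not
Row 3: (3,1)S 1/2 satisfied · (3,2)S 1/3 satisfied · (3,3)N 0/2 not
For instance (1,0) has only 0/2 same-type neighbors, below 1/4.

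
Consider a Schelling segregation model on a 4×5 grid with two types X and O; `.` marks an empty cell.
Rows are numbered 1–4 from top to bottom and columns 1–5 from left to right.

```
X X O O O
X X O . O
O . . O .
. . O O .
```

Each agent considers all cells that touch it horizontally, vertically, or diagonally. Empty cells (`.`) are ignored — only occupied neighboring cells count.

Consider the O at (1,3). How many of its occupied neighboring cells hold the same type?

Occupied neighbors of (1,3): (1,2)=X, (1,4)=O, (2,2)=X, (2,3)=O.
Same type (O): 2 of 4.

2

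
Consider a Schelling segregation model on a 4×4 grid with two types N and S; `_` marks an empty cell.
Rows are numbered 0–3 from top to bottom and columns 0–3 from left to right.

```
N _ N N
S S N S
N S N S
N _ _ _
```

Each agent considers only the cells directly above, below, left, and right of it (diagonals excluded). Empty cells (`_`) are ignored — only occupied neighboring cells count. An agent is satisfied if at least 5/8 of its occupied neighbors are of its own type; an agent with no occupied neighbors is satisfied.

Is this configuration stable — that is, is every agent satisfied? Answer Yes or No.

(0,0)N 0/1 ✗
(0,2)N 2/2 ✓
(0,3)N 1/2 ✗
(1,0)S 1/3 ✗
(1,1)S 2/3 ✓
(1,2)N 2/4 ✗
(1,3)S 1/3 ✗
(2,0)N 1/3 ✗
(2,1)S 1/3 ✗
(2,2)N 1/3 ✗
(2,3)S 1/2 ✗
(3,0)N 1/1 ✓
For instance (0,0) has only 0/1 same-type neighbors, below 5/8.

No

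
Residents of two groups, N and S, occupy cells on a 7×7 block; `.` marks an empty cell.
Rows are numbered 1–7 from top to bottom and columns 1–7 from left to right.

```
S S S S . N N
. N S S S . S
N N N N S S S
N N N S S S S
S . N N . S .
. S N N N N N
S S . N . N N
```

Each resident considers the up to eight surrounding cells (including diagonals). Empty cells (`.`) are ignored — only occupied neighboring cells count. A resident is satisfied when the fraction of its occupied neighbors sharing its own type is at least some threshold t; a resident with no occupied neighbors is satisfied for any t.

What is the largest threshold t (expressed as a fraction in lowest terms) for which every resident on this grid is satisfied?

(1,1)S 1/2
(1,2)S 3/4
(1,3)S 4/5
(1,4)S 4/4
(1,6)N 1/3
(1,7)N 1/2
(2,2)N 3/7
(2,3)S 4/8
(2,4)S 5/7
(2,5)S 4/6
(2,7)S 2/4
(3,1)N 4/4
(3,2)N 6/7
(3,3)N 5/8
(3,4)N 2/8
(3,5)S 6/7
(3,6)S 7/7
(3,7)S 4/4
(4,1)N 3/4
(4,2)N 6/7
(4,3)N 6/7
(4,4)S 2/7
(4,5)S 5/7
(4,6)S 6/6
(4,7)S 4/4
(5,1)S 1/3
(5,3)N 5/7
(5,4)N 5/7
(5,6)S 3/6
(6,2)S 3/5
(6,3)N 4/6
(6,4)N 5/5
(6,5)N 5/6
(6,6)N 4/5
(6,7)N 3/4
(7,1)S 2/2
(7,2)S 2/3
(7,4)N 3/3
(7,6)N 4/4
(7,7)N 3/3
The smallest same-type fraction is 2/8 at (3,4), which reduces to 1/4. Any threshold above that leaves this resident unsatisfied.

1/4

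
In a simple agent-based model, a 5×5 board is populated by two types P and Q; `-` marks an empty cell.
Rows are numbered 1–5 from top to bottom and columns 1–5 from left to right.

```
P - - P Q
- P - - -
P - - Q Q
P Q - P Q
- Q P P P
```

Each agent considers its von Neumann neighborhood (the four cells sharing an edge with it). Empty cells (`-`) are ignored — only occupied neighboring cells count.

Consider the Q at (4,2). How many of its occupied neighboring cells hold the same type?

Occupied neighbors of (4,2): (5,2)=Q, (4,1)=P.
Same type (Q): 1 of 2.

1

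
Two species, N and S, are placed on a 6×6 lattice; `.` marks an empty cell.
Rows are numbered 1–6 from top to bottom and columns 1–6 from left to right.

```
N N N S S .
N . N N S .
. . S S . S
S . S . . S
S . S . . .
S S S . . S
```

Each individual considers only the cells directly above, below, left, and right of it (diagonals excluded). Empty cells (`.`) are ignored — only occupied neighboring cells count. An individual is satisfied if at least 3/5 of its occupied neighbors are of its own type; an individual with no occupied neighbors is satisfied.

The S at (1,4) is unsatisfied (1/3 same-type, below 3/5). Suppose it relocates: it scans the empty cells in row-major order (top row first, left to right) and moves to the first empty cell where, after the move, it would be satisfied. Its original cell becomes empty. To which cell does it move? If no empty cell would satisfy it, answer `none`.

Vacating (1,4). Empty cells in order:
  (1,6): 1/1 same-type → satisfied — stop here.

(1,6)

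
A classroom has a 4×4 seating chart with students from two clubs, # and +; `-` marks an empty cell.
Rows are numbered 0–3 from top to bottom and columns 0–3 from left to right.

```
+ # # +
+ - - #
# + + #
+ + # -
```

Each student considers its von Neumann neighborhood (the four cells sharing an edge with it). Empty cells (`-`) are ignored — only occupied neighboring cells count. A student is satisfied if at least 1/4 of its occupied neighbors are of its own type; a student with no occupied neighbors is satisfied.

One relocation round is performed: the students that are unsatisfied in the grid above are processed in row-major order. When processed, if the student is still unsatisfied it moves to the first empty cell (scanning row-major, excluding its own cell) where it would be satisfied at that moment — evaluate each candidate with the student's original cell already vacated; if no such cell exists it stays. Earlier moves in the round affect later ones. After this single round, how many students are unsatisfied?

Initially unsatisfied (in order): (0,3), (2,0), (3,2).
  (0,3) → (1,1).
  (2,0) → (0,3).
  (3,2) → (1,2).
Resulting grid:
+ # # #
+ + # #
- + + #
+ + - -
All satisfied now.

0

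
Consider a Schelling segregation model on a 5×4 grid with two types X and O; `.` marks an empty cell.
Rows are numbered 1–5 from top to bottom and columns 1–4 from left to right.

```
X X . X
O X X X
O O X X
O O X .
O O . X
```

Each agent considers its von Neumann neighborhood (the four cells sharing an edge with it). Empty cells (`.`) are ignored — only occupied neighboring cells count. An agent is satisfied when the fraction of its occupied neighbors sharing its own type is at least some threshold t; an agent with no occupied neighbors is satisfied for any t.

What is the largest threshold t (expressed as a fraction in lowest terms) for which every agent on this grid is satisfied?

(1,1)X 1/2
(1,2)X 2/2
(1,4)X 1/1
(2,1)O 1/3
(2,2)X 2/4
(2,3)X 3/3
(2,4)X 3/3
(3,1)O 3/3
(3,2)O 2/4
(3,3)X 3/4
(3,4)X 2/2
(4,1)O 3/3
(4,2)O 3/4
(4,3)X 1/2
(5,1)O 2/2
(5,2)O 2/2
(5,4)X — no occupied neighbors
The smallest same-type fraction is 1/3 at (2,1), which reduces to 1/3. Any threshold above that leaves this agent unsatisfied.

1/3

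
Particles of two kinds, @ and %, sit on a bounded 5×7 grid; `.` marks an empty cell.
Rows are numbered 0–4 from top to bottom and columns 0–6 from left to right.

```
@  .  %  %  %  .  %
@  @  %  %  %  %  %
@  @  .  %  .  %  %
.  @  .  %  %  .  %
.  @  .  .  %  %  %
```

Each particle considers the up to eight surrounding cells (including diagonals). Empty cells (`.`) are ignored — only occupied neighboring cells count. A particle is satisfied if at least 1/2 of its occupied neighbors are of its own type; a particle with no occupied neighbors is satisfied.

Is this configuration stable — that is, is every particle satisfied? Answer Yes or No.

Yes

Row 0: (0,0)@ 2/2 satisfied · (0,2)% 3/4 satisfied · (0,3)% 5/5 satisfied · (0,4)% 4/4 satisfied · (0,6)% 2/2 satisfied
Row 1: (1,0)@ 4/4 satisfied · (1,1)@ 4/6 satisfied · (1,2)% 4/6 satisfied · (1,3)% 6/6 satisfied · (1,4)% 6/6 satisfied · (1,5)% 6/6 satisfied · (1,6)% 4/4 satisfied
Row 2: (2,0)@ 4/4 satisfied · (2,1)@ 4/5 satisfied · (2,3)% 5/5 satisfied · (2,5)% 6/6 satisfied · (2,6)% 4/4 satisfied
Row 3: (3,1)@ 3/3 satisfied · (3,3)% 3/3 satisfied · (3,4)% 5/5 satisfied · (3,6)% 4/4 satisfied
Row 4: (4,1)@ 1/1 satisfied · (4,4)% 3/3 satisfied · (4,5)% 4/4 satisfied · (4,6)% 2/2 satisfied
All meet the threshold, so the configuration is stable.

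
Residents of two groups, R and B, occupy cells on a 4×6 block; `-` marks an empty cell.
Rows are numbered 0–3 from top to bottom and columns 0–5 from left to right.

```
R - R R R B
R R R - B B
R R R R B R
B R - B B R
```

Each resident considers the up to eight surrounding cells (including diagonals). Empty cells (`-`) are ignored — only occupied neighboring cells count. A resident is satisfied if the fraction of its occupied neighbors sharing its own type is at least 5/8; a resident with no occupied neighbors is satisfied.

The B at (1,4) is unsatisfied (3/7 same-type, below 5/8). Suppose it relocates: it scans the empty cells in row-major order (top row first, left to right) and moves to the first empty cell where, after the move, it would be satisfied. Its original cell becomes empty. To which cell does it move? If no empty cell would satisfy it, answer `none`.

none

Vacating (1,4). Empty cells in order:
  (0,1): 0/5 same-type → still unsatisfied.
  (1,3): 1/7 same-type → still unsatisfied.
  (3,2): 1/5 same-type → still unsatisfied.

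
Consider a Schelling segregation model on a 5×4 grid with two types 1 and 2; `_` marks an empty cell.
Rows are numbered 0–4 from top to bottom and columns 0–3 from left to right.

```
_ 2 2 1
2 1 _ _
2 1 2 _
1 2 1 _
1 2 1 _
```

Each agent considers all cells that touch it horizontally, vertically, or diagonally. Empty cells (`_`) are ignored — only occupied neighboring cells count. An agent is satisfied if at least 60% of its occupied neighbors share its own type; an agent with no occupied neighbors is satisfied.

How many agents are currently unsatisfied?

13

(0,1)2 2/3 ok
(0,2)2 1/3 unhappy
(0,3)1 0/1 unhappy
(1,0)2 2/4 unhappy
(1,1)1 1/6 unhappy
(2,0)2 2/5 unhappy
(2,1)1 3/7 unhappy
(2,2)2 1/4 unhappy
(3,0)1 2/5 unhappy
(3,1)2 3/8 unhappy
(3,2)1 2/5 unhappy
(4,0)1 1/3 unhappy
(4,1)2 1/5 unhappy
(4,2)1 1/3 unhappy
Unsatisfied: (0,2), (0,3), (1,0), (1,1), (2,0), (2,1), (2,2), (3,0), (3,1), (3,2), (4,0), (4,1), (4,2) — 13 in total.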